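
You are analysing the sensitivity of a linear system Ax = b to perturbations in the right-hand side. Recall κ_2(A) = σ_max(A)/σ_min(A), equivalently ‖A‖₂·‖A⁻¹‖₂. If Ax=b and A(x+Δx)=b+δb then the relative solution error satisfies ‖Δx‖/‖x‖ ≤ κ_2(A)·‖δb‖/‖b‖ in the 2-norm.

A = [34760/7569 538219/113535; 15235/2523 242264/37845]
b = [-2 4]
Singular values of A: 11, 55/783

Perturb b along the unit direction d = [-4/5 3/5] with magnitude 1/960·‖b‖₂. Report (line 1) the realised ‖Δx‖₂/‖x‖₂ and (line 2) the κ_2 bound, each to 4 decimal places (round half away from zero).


largest singular value 11, smallest 55/783
κ = σ_max/σ_min = 11/(55/783) = 156.6000
worst-case relative error ≤ 156.6000 × 1/960 = 0.1631
solve Ax = b  →  x = [-41.1110 39.4044]
2-norm of b is 4.4721; of x, 56.9457
re-solving with b+δb shifts x by Δx of norm 0.0663
realised ‖Δx‖/‖x‖ = 0.0012
so the bound overstates the realised error by a factor of ≈ 140.0680 (computed from the unrounded values)

0.0012
0.1631


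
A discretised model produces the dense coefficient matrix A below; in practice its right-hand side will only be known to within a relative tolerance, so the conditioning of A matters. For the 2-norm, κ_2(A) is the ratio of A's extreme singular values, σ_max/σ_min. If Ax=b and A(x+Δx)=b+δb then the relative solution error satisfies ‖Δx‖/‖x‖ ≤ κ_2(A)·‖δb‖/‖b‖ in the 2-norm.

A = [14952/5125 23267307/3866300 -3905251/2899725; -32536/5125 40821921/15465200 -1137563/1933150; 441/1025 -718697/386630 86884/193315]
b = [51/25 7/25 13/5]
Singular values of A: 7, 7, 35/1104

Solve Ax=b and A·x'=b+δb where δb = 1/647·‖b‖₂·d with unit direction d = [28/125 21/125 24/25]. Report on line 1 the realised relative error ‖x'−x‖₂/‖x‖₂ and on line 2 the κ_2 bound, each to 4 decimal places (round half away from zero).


0.0017
0.3413

largest singular value 7, smallest 35/1104
κ = σ_max/σ_min = 7/(35/1104) = 220.8000
κ_2(A)·‖δb‖/‖b‖ = 0.3413
solve Ax = b  →  x = [0.1080 20.9387 92.2831]
‖b‖ = 3.3166, ‖x‖ = 94.6288
δb = ε·‖b‖·d = [0.0011 0.0009 0.0049]; solving A·Δx = δb gives ‖Δx‖ = 0.1617
relative error = 0.0017
so the bound overstates the realised error by a factor of ≈ 199.7216 (computed from the unrounded values)


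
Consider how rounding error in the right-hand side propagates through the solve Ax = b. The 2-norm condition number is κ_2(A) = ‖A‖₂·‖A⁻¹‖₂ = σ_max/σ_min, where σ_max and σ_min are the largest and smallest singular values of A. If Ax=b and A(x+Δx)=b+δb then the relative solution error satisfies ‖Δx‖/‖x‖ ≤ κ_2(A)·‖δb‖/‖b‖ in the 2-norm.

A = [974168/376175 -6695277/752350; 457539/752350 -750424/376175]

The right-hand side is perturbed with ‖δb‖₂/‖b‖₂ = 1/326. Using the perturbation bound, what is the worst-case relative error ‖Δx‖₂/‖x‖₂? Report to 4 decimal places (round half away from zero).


AᵀA = [2382721657/336722500 -2042139456/84180625; -2042139456/84180625 28006709593/336722500]; tr = 24311545/269378, det = 130321/2155024
eigenvalues of AᵀA: λ = (tr ± √(tr²−4·det))/2 = 361/4, 361/538756
κ = σ_max/σ_min = (19/2)/(19/734) = 367.0000
perturbation bound = 367.0000·1/326 = 1.1258

1.1258


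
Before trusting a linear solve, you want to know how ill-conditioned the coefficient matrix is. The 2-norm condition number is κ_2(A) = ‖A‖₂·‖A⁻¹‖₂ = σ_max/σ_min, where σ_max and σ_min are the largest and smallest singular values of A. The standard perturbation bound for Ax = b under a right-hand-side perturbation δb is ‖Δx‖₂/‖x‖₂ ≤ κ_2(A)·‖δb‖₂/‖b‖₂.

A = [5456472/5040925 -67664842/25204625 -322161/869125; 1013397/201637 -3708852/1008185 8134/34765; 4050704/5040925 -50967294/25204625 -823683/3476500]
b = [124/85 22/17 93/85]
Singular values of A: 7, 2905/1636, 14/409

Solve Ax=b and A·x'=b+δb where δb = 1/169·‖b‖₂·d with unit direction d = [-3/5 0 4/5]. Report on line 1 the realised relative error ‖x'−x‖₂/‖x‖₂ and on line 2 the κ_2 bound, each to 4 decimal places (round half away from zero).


σ_max = 7, σ_min = 14/409
κ_2(A) = 7 / (14/409) = 204.5000
worst-case relative error ≤ 204.5000 × 1/169 = 1.2101
solve Ax = b  →  x = [-0.1660 -0.5885 -0.1577]
‖b‖ = 2.2361, ‖x‖ = 0.6315
δb = ε·‖b‖·d = [-0.0079 0.0000 0.0106]; solving A·Δx = δb gives ‖Δx‖ = 0.3865
dividing the unrounded norms, ‖Δx‖/‖x‖ = 0.6121
so the bound overstates the realised error by a factor of ≈ 1.9769 (computed from the unrounded values)

0.6121
1.2101


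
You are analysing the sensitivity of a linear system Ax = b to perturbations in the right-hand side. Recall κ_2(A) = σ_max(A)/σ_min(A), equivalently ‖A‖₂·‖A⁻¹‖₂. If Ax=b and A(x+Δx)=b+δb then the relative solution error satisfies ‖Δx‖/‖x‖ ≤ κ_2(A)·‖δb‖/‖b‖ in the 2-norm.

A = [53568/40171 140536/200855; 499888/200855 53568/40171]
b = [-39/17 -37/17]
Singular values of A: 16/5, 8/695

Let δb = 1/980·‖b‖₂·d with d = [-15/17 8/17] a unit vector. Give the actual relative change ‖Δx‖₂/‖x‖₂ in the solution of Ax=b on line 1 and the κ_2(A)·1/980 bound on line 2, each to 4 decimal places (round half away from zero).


largest singular value 16/5, smallest 8/695
κ = σ_max/σ_min = (16/5)/(8/695) = 278.0000
κ_2(A)·‖δb‖/‖b‖ = 0.2837
solve Ax = b  →  x = [-41.7096 76.2132]
2-norm of b is 3.1623; of x, 86.8801
with δb = [-0.0028 0.0015], A·Δx = δb → ‖Δx‖ = 0.2803
realised ‖Δx‖/‖x‖ = 0.0032
realised/bound (from unrounded values) ≈ 0.0114

0.0032
0.2837


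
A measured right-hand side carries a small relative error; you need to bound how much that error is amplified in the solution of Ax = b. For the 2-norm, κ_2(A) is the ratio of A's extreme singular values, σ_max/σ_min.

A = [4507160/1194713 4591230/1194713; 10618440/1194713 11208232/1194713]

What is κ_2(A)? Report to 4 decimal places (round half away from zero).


158.4500

form AᵀA = [787371356800/8445793801 826670693520/8445793801; 826670693520/8445793801 868070162596/8445793801] with trace 1968420356/10042561 and determinant 15366400/10042561
λ_max, λ_min = (1968420356/10042561 ± √3874061425877765136/100853031438721)/2 = 196, 78400/10042561
κ_2(A) = √(λ_max/λ_min) = √(196 / (78400/10042561)) = 158.4500


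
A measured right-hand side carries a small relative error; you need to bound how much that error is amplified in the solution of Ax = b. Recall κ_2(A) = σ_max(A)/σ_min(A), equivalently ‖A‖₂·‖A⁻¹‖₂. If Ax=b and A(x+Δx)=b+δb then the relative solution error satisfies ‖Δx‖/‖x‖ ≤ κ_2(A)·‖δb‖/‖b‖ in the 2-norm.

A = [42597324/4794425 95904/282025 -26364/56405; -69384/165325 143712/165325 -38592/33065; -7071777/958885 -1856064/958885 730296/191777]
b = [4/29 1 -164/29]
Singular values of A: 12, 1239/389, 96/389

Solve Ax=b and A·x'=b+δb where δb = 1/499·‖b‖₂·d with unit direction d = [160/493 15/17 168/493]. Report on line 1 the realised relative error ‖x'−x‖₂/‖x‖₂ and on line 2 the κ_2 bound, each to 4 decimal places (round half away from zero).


0.0110
0.0974

from the listed singular values, σ₁ = 12, σ_n = 96/389
condition number: 12 ÷ (96/389) = 48.6250
κ_2(A)·‖δb‖/‖b‖ = 0.0974
solve Ax = b  →  x = [-0.0316 -2.9641 -3.0530]
‖b‖ = 5.7446, ‖x‖ = 4.2553
with δb = [0.0037 0.0102 0.0039], A·Δx = δb → ‖Δx‖ = 0.0466
dividing the unrounded norms, ‖Δx‖/‖x‖ = 0.0110
tightness: 0.0110 against a bound of 0.0974 (unrounded ratio ≈ 0.1125)


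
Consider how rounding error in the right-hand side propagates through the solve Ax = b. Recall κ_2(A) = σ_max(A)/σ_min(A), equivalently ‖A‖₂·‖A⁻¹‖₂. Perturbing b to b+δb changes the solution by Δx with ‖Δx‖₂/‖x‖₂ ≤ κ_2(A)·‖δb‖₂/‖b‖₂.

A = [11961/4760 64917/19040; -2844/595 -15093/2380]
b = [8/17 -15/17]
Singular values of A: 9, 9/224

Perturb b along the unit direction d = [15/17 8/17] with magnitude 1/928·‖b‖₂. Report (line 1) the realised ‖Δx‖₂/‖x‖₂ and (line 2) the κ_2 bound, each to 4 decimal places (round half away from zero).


0.2414
0.2414

σ_max = 9, σ_min = 9/224
κ = σ_max/σ_min = 9/(9/224) = 224.0000
perturbation bound = 224.0000·1/928 = 0.2414
solve Ax = b  →  x = [0.0667 0.0889]
‖b‖ = 1.0000, ‖x‖ = 0.1111
δb = ε·‖b‖·d = [0.0010 0.0005]; solving A·Δx = δb gives ‖Δx‖ = 0.0268
realised ‖Δx‖/‖x‖ = 0.2414
so the bound is sharp here: realised error equals the bound


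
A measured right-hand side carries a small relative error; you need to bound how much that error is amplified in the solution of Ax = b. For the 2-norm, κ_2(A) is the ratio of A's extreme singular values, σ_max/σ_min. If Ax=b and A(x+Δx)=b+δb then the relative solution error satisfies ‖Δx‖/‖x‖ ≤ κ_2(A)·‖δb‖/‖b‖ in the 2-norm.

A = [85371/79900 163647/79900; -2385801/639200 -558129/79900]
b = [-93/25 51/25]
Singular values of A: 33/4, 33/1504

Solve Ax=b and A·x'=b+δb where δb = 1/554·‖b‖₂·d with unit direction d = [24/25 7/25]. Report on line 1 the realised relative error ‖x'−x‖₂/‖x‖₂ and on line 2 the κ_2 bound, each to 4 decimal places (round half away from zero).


from the listed singular values, σ₁ = 33/4, σ_n = 33/1504
κ_2(A) = (33/4) / (33/1504) = 376.0000
worst-case relative error ≤ 376.0000 × 1/554 = 0.6787
solve Ax = b  →  x = [120.4706 -64.6631]
‖b‖ = 4.2426, ‖x‖ = 136.7278
δb = ε·‖b‖·d = [0.0074 0.0021]; solving A·Δx = δb gives ‖Δx‖ = 0.3490
relative error = 0.0026
so the bound overstates the realised error by a factor of ≈ 265.8731 (computed from the unrounded values)

0.0026
0.6787


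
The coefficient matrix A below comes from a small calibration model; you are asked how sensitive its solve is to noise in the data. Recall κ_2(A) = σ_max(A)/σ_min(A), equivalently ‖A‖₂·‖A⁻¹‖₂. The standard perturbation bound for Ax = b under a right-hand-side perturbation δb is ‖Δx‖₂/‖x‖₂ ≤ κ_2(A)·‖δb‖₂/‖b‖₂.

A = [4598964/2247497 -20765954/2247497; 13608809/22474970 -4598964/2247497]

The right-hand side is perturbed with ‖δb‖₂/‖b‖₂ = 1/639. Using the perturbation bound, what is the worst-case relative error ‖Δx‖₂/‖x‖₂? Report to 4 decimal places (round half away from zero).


0.1046

M = AᵀA = [1368379934401/300490348900 -302678516178/15024517445; -302678516178/15024517445 269110836052/3004903489]. tr(M)=16823000321/178756900, det(M)=88529281/44689225
solving λ² − 16823000321/178756900·λ + 88529281/44689225 = 0 gives λ = 9409/100, 37636/1787569
σ_max=√(9409/100)=(97/10), σ_min=√(37636/1787569)=(194/1337) → κ = 66.8500
bound on ‖Δx‖/‖x‖: κ·ε = 66.8500·1/639 = 0.1046


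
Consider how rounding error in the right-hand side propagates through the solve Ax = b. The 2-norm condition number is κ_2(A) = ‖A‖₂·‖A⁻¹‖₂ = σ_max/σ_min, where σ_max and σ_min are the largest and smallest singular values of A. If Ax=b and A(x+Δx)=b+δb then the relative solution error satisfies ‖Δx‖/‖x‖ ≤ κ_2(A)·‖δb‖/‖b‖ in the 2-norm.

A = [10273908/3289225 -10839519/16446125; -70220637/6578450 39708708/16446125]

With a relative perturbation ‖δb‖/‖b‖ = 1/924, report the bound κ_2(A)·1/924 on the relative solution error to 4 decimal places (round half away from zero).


M = AᵀA = [8565040964889/69241607044 -2408879369718/86552008805; -2408879369718/86552008805 2710842661089/432760044025]. tr(M)=133830692901/1029768100, det(M)=10556001/41190724
eigenvalues of AᵀA: λ = (tr ± √(tr²−4·det))/2 = 3249/25, 81225/41190724
κ = σ_max/σ_min = (57/5)/(285/6418) = 256.7200
bound on ‖Δx‖/‖x‖: κ·ε = 256.7200·1/924 = 0.2778

0.2778


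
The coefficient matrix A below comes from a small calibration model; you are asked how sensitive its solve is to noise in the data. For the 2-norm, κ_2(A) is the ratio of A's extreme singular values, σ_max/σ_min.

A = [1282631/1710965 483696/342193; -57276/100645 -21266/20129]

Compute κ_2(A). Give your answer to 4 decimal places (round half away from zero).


M = AᵀA = [103728735721/117096049249 194482912680/117096049249; 194482912680/117096049249 364659976900/117096049249]. tr(M)=1620722189/405176641, det(M)=62500/405176641
char-poly roots: 4 and 15625/405176641
so κ_2 = √(4 / (15625/405176641)) = 322.0640

322.0640


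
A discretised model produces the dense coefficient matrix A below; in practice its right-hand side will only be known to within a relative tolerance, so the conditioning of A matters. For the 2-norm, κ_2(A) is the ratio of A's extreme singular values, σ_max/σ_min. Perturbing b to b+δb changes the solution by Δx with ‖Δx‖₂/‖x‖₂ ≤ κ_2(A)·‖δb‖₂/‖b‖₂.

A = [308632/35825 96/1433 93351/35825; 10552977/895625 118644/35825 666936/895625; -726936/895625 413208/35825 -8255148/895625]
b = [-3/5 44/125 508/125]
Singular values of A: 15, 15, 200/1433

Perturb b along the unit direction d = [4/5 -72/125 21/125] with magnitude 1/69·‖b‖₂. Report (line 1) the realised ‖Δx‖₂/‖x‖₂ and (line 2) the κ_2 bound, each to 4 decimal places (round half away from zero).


σ_max = 15, σ_min = 200/1433
κ = σ_max/σ_min = 15/(200/1433) = 107.4750
κ_2(A)·‖δb‖/‖b‖ = 1.5576
solve Ax = b  →  x = [-0.0192 0.2133 -0.1723]
2-norm of b is 4.1231; of x, 0.2749
Δx = A⁻¹·δb where δb = 1/69·4.1231·d; ‖Δx‖ = 0.4281
realised ‖Δx‖/‖x‖ = 1.5576
so the bound is sharp here: realised error equals the bound

1.5576
1.5576


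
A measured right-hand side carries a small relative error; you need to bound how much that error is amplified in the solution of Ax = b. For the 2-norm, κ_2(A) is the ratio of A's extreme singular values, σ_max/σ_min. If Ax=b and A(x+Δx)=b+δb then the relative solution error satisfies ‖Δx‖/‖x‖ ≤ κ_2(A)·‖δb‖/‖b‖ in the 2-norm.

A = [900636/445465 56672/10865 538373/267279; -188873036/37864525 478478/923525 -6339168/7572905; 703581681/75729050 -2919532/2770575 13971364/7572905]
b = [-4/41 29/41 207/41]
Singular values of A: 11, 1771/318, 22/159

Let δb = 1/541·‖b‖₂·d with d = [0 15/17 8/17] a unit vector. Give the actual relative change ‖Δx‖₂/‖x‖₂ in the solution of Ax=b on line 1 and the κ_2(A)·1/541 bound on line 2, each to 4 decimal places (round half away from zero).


0.0031
0.1470

σ_max = 11, σ_min = 22/159
κ = σ_max/σ_min = 11/(22/159) = 79.5000
bound on ‖Δx‖/‖x‖: κ·ε = 79.5000·1/541 = 0.1470
solve Ax = b  →  x = [-4.2032 -6.2433 20.3376]
‖b‖ = 5.0990, ‖x‖ = 21.6856
with δb = [0.0000 0.0083 0.0044], A·Δx = δb → ‖Δx‖ = 0.0681
dividing the unrounded norms, ‖Δx‖/‖x‖ = 0.0031
realised/bound (from unrounded values) ≈ 0.0214


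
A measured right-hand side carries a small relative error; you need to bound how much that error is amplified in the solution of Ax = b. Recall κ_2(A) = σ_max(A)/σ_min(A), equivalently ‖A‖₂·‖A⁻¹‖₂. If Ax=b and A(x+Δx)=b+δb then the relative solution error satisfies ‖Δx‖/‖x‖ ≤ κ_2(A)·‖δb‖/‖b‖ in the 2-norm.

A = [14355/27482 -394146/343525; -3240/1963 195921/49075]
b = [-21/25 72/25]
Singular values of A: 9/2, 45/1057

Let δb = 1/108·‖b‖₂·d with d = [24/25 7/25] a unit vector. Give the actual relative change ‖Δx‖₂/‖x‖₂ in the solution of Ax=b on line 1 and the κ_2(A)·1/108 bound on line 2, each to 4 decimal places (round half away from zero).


0.9787
0.9787

σ_max = 9/2, σ_min = 45/1057
κ = σ_max/σ_min = (9/2)/(45/1057) = 105.7000
κ_2(A)·‖δb‖/‖b‖ = 0.9787
solve Ax = b  →  x = [-0.2564 0.6154]
‖b‖ = 3.0000, ‖x‖ = 0.6667
re-solving with b+δb shifts x by Δx of norm 0.6525
dividing the unrounded norms, ‖Δx‖/‖x‖ = 0.9787
tightness: 0.9787 against a bound of 0.9787; the bound is attained (ratio 1)


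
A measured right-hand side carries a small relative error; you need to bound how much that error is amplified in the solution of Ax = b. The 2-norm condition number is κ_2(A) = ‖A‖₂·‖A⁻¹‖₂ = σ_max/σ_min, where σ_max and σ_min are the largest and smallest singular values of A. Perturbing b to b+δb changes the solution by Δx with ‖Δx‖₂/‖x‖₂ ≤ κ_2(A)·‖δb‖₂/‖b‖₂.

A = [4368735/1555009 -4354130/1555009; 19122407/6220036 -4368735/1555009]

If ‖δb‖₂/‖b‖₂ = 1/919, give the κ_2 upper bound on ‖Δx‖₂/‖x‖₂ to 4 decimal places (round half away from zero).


AᵀA = [797907226489/46003386256 -189808429545/11500846564; -189808429545/11500846564 45236972125/2875211641]; tr = 1809392129/54700816, det = 6996025/13675204
char-poly roots: 529/16 and 52900/3418801
κ = σ_max/σ_min = (23/4)/(230/1849) = 46.2250
bound on ‖Δx‖/‖x‖: κ·ε = 46.2250·1/919 = 0.0503

0.0503


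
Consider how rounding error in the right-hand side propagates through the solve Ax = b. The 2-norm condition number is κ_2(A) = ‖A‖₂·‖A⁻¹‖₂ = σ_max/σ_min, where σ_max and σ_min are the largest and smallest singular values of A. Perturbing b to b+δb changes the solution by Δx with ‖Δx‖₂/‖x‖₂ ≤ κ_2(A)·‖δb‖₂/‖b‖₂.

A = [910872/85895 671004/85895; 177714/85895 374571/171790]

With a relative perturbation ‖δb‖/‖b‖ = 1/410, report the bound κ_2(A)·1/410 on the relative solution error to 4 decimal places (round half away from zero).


AᵀA = [102471156/877805 76678407/877805; 76678407/877805 230968341/3511220]; tr = 128170593/702244, det = 8503056/175561
λ_max, λ_min = (128170593/702244 ± √16332161389049025/493146635536)/2 = 729/4, 46656/175561
σ_max=√(729/4)=(27/2), σ_min=√(46656/175561)=(216/419) → κ = 26.1875
bound on ‖Δx‖/‖x‖: κ·ε = 26.1875·1/410 = 0.0639

0.0639


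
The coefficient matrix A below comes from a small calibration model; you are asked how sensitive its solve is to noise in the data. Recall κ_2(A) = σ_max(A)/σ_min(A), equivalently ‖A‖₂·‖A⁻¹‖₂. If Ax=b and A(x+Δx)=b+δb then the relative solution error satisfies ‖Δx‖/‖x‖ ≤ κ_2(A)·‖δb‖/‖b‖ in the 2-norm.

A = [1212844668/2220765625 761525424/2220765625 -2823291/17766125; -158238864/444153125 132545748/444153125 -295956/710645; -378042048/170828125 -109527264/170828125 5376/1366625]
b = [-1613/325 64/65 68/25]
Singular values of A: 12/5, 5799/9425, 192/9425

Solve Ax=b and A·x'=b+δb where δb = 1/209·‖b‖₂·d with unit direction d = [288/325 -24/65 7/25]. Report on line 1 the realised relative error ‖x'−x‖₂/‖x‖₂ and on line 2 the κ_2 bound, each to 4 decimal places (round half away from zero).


0.0069
0.5637

largest singular value 12/5, smallest 192/9425
κ = σ_max/σ_min = (12/5)/(192/9425) = 117.8125
worst-case relative error ≤ 117.8125 × 1/209 = 0.5637
solve Ax = b  →  x = [38.5263 -138.0427 -134.2397]
‖b‖ = 5.7446, ‖x‖ = 196.3680
with δb = [0.0244 -0.0101 0.0077], A·Δx = δb → ‖Δx‖ = 1.3492
realised ‖Δx‖/‖x‖ = 0.0069
tightness: 0.0069 against a bound of 0.5637 (unrounded ratio ≈ 0.0122)


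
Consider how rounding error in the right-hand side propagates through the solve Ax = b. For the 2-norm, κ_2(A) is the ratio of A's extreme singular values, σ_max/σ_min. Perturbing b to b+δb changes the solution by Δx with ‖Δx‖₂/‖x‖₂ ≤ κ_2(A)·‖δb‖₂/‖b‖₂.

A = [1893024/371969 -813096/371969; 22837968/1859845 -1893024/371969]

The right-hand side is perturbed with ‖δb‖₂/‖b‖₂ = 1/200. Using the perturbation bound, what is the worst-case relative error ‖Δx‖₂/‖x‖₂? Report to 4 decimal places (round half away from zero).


1.1005

M = AᵀA = [3616338928896/20467594225 -301354276608/4093518845; -301354276608/4093518845 25116360768/818703769]. tr(M)=25113893184/121110025, det(M)=107495424/121110025
solving λ² − 25113893184/121110025·λ + 107495424/121110025 = 0 gives λ = 5184/25, 20736/4844401
σ_max=√(5184/25)=(72/5), σ_min=√(20736/4844401)=(144/2201) → κ = 220.1000
κ_2(A)·‖δb‖/‖b‖ = 1.1005


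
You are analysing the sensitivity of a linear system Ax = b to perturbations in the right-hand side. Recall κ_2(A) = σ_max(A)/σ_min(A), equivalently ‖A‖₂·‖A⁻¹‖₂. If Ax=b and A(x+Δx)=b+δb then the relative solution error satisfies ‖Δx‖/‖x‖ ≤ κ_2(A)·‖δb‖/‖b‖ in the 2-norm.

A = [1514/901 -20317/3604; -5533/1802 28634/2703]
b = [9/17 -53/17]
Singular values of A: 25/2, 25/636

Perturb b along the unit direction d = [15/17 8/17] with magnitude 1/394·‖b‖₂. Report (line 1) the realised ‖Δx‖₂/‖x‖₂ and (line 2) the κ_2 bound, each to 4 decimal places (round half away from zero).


0.0080
0.8071

σ_max = 25/2, σ_min = 25/636
κ_2(A) = (25/2) / (25/636) = 318.0000
bound on ‖Δx‖/‖x‖: κ·ε = 318.0000·1/394 = 0.8071
solve Ax = b  →  x = [-24.3552 -7.3536]
2-norm of b is 3.1623; of x, 25.4411
with δb = [0.0071 0.0038], A·Δx = δb → ‖Δx‖ = 0.2042
relative error = 0.0080
tightness: 0.0080 against a bound of 0.8071 (unrounded ratio ≈ 0.0099)


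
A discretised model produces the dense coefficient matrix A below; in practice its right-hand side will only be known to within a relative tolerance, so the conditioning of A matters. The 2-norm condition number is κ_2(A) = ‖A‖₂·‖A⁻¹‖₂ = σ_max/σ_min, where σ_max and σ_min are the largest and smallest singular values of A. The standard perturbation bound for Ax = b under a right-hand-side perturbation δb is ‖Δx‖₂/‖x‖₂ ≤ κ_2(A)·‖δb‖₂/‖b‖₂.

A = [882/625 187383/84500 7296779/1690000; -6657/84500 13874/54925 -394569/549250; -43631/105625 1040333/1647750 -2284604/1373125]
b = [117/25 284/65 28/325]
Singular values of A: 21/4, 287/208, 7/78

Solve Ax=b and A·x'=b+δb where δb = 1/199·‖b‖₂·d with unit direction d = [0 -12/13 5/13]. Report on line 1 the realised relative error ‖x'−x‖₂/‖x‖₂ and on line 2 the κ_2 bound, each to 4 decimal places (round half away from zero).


0.0080
0.2940

from the listed singular values, σ₁ = 21/4, σ_n = 7/78
κ = σ_max/σ_min = (21/4)/(7/78) = 58.5000
κ_2(A)·‖δb‖/‖b‖ = 0.2940
solve Ax = b  →  x = [43.0019 -2.5117 -11.6811]
2-norm of b is 6.4031; of x, 44.6309
δb = ε·‖b‖·d = [0.0000 -0.0297 0.0124]; solving A·Δx = δb gives ‖Δx‖ = 0.3585
dividing the unrounded norms, ‖Δx‖/‖x‖ = 0.0080
realised/bound (from unrounded values) ≈ 0.0273


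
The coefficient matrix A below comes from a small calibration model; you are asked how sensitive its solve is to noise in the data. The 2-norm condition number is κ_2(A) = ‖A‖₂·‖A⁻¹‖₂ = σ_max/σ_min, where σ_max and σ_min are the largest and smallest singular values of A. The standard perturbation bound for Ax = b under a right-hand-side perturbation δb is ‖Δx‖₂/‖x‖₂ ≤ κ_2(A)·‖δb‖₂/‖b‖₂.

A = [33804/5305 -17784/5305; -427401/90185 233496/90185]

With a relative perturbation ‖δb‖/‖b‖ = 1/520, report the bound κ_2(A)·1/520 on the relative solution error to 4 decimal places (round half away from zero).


M = AᵀA = [20516597001/325333369 -10941386040/325333369; -10941386040/325333369 5836904064/325333369]. tr(M)=91188585/1125721, det(M)=419904/1125721
solving λ² − 91188585/1125721·λ + 419904/1125721 = 0 gives λ = 81, 5184/1125721
σ_max=√81=9, σ_min=√(5184/1125721)=(72/1061) → κ = 132.6250
perturbation bound = 132.6250·1/520 = 0.2550

0.2550


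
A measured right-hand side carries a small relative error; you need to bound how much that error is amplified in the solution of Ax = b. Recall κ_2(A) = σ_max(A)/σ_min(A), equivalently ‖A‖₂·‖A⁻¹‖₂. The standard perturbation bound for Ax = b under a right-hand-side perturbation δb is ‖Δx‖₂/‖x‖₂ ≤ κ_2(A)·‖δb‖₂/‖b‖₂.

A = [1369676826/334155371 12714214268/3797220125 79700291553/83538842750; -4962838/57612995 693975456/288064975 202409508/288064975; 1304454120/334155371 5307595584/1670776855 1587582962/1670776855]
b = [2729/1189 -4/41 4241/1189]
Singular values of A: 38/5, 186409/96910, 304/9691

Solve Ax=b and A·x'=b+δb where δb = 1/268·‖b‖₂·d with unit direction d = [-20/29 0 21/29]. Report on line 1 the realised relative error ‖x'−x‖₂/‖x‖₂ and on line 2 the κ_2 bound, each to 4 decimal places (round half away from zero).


0.0158
0.9040

σ_max = 38/5, σ_min = 304/9691
κ = σ_max/σ_min = (38/5)/(304/9691) = 242.2750
bound on ‖Δx‖/‖x‖: κ·ε = 242.2750·1/268 = 0.9040
solve Ax = b  →  x = [0.7397 -8.9389 30.5994]
2-norm of b is 4.2426; of x, 31.8869
δb = ε·‖b‖·d = [-0.0109 0.0000 0.0115]; solving A·Δx = δb gives ‖Δx‖ = 0.5047
dividing the unrounded norms, ‖Δx‖/‖x‖ = 0.0158
realised/bound (from unrounded values) ≈ 0.0175


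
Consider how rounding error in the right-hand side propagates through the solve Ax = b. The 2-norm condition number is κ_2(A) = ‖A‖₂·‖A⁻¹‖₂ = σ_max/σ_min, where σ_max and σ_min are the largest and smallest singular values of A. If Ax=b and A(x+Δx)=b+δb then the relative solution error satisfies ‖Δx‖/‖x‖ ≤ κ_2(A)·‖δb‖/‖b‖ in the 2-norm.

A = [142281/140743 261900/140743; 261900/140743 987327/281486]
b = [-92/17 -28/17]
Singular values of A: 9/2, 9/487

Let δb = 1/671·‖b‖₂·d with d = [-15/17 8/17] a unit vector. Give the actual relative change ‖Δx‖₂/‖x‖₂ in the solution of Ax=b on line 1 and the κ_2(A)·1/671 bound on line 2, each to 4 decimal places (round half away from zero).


from the listed singular values, σ₁ = 9/2, σ_n = 9/487
κ_2(A) = (9/2) / (9/487) = 243.5000
bound on ‖Δx‖/‖x‖: κ·ε = 243.5000·1/671 = 0.3629
solve Ax = b  →  x = [-191.3987 101.0719]
‖b‖₂ = 5.6569 and ‖x‖₂ = 216.4463
re-solving with b+δb shifts x by Δx of norm 0.4562
realised ‖Δx‖/‖x‖ = 0.0021
realised/bound (from unrounded values) ≈ 0.0058

0.0021
0.3629


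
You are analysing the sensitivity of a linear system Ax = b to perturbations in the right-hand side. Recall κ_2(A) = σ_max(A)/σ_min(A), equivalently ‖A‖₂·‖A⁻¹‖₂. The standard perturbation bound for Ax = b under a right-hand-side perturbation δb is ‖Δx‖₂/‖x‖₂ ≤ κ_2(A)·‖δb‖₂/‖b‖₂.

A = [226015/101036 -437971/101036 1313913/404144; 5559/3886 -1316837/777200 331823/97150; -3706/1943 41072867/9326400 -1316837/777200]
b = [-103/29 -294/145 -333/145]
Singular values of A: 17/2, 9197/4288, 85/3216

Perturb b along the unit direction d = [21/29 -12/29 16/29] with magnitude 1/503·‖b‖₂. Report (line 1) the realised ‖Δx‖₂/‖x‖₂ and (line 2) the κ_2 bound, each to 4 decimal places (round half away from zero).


largest singular value 17/2, smallest 85/3216
κ_2(A) = (17/2) / (85/3216) = 321.6000
worst-case relative error ≤ 321.6000 × 1/503 = 0.6394
solve Ax = b  →  x = [104.6842 34.2594 -27.4430]
‖b‖₂ = 4.6904 and ‖x‖₂ = 113.5147
δb = ε·‖b‖·d = [0.0068 -0.0039 0.0051]; solving A·Δx = δb gives ‖Δx‖ = 0.3528
dividing the unrounded norms, ‖Δx‖/‖x‖ = 0.0031
so the bound overstates the realised error by a factor of ≈ 205.7121 (computed from the unrounded values)

0.0031
0.6394


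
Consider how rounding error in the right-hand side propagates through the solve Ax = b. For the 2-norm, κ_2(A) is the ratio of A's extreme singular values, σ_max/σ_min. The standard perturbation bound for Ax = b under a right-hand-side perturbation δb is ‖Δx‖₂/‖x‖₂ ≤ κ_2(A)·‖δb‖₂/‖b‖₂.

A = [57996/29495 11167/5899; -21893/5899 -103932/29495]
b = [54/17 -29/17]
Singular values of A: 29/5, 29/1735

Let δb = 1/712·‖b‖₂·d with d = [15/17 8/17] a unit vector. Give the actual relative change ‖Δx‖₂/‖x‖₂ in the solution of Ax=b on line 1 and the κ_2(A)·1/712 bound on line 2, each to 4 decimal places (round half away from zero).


0.0025
0.4874

largest singular value 29/5, smallest 29/1735
condition number: (29/5) ÷ (29/1735) = 347.0000
perturbation bound = 347.0000·1/712 = 0.4874
solve Ax = b  →  x = [-82.1463 87.0036]
2-norm of b is 3.6056; of x, 119.6563
re-solving with b+δb shifts x by Δx of norm 0.3030
relative error = 0.0025
realised/bound (from unrounded values) ≈ 0.0052


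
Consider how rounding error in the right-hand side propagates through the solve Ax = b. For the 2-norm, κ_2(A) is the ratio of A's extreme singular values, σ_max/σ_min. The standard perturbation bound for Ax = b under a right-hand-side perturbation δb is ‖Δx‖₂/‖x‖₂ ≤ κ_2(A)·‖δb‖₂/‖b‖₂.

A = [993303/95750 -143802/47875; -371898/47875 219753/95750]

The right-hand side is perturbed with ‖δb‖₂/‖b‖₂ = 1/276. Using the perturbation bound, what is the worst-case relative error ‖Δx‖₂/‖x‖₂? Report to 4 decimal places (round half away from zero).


AᵀA = [61595333577/366722500 -4491293184/91680625; -4491293184/91680625 5240297673/366722500]; tr = 53468505/293378, det = 531441/2347024
char-poly roots: 729/4 and 729/586756
so κ_2 = √((729/4) / (729/586756)) = 383.0000
bound on ‖Δx‖/‖x‖: κ·ε = 383.0000·1/276 = 1.3877

1.3877


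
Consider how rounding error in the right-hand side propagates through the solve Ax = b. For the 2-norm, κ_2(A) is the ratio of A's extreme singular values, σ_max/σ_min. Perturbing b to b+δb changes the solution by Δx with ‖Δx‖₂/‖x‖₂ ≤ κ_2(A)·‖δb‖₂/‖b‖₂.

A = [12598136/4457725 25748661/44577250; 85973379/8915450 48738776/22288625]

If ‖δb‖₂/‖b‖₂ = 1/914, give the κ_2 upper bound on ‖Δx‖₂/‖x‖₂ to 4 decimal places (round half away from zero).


M = AᵀA = [12842038431001/127176397924 3611697915312/158970497405; 3611697915312/158970497405 16263786699529/3179409948100]. tr(M)=100331572717/945690050, det(M)=112550881/302620816
solving λ² − 100331572717/945690050·λ + 112550881/302620816 = 0 gives λ = 10609/100, 265225/75655204
σ_max=√(10609/100)=(103/10), σ_min=√(265225/75655204)=(515/8698) → κ = 173.9600
bound on ‖Δx‖/‖x‖: κ·ε = 173.9600·1/914 = 0.1903

0.1903


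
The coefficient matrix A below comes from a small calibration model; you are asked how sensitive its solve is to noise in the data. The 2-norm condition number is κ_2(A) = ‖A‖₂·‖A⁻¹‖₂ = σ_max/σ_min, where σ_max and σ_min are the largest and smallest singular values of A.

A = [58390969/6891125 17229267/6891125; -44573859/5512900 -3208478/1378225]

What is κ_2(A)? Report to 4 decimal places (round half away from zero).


304.1600

M = AᵀA = [123927237605161/903450250000 4518127544931/112931281250; 4518127544931/112931281250 658984445029/56465640625]. tr(M)=215153581961/1445520400, det(M)=13845841/57820816
λ_max, λ_min = (215153581961/1445520400 ± √46289062386086678965521/2089529226816160000)/2 = 3721/25, 93025/57820816
κ = σ_max/σ_min = (61/5)/(305/7604) = 304.1600


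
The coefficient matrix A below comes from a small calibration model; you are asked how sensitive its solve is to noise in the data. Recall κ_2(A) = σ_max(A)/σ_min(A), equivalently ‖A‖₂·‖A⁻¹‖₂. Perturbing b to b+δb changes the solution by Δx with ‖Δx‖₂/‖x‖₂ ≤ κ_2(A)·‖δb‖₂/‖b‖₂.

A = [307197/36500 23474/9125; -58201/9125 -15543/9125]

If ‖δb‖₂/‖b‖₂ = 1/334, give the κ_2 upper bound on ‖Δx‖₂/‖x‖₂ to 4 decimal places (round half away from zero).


0.1749

M = AᵀA = [5942707969/53290000 216592299/6661250; 216592299/6661250 31704541/3330625]. tr(M)=10319969/85264, det(M)=366025/85264
char-poly roots: 121 and 3025/85264
σ_max=√121=11, σ_min=√(3025/85264)=(55/292) → κ = 58.4000
bound on ‖Δx‖/‖x‖: κ·ε = 58.4000·1/334 = 0.1749


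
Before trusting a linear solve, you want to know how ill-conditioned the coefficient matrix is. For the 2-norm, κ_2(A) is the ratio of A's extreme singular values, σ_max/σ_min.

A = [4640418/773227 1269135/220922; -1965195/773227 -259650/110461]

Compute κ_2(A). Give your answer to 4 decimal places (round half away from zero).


164.0800

form AᵀA = [150269056821/3537751441 20443321485/505393063; 20443321485/505393063 11126486025/288796036] with trace 1362989349/16826404 and determinant 4100625/16826404
solving λ² − 1362989349/16826404·λ + 4100625/16826404 = 0 gives λ = 81, 50625/16826404
κ_2(A) = √(λ_max/λ_min) = √(81 / (50625/16826404)) = 164.0800


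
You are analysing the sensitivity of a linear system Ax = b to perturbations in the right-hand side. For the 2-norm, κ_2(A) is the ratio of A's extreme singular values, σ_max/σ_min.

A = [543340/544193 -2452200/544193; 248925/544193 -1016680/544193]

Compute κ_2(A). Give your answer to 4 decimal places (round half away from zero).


127.6250

AᵀA = [2113503025/1752343321 -9381393000/1752343321; -9381393000/1752343321 41697769600/1752343321]; tr = 26062625/1042441, det = 40000/1042441
solving λ² − 26062625/1042441·λ + 40000/1042441 = 0 gives λ = 25, 1600/1042441
σ_max=√25=5, σ_min=√(1600/1042441)=(40/1021) → κ = 127.6250


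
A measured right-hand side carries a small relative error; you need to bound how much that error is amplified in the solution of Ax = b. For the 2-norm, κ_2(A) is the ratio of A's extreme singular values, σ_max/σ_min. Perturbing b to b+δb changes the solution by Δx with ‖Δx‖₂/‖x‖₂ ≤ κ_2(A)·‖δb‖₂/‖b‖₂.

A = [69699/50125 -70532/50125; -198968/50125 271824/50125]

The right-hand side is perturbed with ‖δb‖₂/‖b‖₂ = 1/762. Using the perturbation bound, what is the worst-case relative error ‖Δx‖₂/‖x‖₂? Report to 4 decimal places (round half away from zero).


M = AᵀA = [14222789/804005 -18880092/804005; -18880092/804005 25236176/804005]. tr(M)=7891793/160801, det(M)=614656/160801
λ_max, λ_min = (7891793/160801 ± √61885047557025/25856961601)/2 = 49, 12544/160801
κ_2(A) = √(λ_max/λ_min) = √(49 / (12544/160801)) = 25.0625
bound on ‖Δx‖/‖x‖: κ·ε = 25.0625·1/762 = 0.0329

0.0329


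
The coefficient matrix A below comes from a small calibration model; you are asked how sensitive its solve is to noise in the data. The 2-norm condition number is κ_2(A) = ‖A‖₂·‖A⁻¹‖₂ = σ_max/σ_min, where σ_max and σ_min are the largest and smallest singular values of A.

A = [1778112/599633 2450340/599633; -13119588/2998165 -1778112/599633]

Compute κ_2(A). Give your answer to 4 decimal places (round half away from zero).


form AᵀA = [298651184784/10688458225 53642082816/2137691645; 53642082816/2137691645 10898749584/427538329] with trace 679096224/12709225 and determinant 41990400/508369
solving λ² − 679096224/12709225·λ + 41990400/508369 = 0 gives λ = 1296/25, 810000/508369
so κ_2 = √((1296/25) / (810000/508369)) = 5.7040

5.7040


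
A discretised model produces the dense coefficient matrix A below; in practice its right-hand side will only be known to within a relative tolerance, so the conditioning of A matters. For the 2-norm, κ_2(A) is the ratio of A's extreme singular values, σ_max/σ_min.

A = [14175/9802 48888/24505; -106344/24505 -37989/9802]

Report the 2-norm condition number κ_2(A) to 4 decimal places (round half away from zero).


13.0000

form AᵀA = [297393201/14212900 14002632/710645; 14002632/710645 270054729/14212900] with trace 67473/1690 and determinant 15752961/1690000
char-poly roots: 3969/100 and 3969/16900
σ_max=√(3969/100)=(63/10), σ_min=√(3969/16900)=(63/130) → κ = 13.0000


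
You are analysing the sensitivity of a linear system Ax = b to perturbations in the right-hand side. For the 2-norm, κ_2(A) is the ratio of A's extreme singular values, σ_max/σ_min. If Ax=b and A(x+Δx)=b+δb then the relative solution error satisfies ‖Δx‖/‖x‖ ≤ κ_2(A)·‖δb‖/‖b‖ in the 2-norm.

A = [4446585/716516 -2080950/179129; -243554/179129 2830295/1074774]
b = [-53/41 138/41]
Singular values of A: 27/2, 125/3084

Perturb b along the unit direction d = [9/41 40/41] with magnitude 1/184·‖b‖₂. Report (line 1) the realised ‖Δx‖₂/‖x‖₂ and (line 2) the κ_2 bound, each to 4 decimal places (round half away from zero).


σ_max = 27/2, σ_min = 125/3084
κ = σ_max/σ_min = (27/2)/(125/3084) = 333.0720
worst-case relative error ≤ 333.0720 × 1/184 = 1.8102
solve Ax = b  →  x = [65.2385 34.9618]
‖b‖₂ = 3.6056 and ‖x‖₂ = 74.0161
δb = ε·‖b‖·d = [0.0043 0.0191]; solving A·Δx = δb gives ‖Δx‖ = 0.4835
relative error = 0.0065
tightness: 0.0065 against a bound of 1.8102 (unrounded ratio ≈ 0.0036)

0.0065
1.8102


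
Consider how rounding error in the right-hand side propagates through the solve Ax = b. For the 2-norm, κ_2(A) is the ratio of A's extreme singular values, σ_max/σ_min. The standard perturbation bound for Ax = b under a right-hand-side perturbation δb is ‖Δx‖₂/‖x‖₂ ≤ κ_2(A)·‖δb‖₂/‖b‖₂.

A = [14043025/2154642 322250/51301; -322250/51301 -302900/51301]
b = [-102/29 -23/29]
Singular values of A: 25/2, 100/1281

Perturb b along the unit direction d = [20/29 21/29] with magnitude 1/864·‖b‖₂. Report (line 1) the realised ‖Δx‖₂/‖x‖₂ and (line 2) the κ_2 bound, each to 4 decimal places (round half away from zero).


0.0014
0.1853

σ_max = 25/2, σ_min = 100/1281
κ_2(A) = (25/2) / (100/1281) = 160.1250
worst-case relative error ≤ 160.1250 × 1/864 = 0.1853
solve Ax = b  →  x = [26.3876 -27.9390]
2-norm of b is 3.6056; of x, 38.4303
re-solving with b+δb shifts x by Δx of norm 0.0535
realised ‖Δx‖/‖x‖ = 0.0014
tightness: 0.0014 against a bound of 0.1853 (unrounded ratio ≈ 0.0075)


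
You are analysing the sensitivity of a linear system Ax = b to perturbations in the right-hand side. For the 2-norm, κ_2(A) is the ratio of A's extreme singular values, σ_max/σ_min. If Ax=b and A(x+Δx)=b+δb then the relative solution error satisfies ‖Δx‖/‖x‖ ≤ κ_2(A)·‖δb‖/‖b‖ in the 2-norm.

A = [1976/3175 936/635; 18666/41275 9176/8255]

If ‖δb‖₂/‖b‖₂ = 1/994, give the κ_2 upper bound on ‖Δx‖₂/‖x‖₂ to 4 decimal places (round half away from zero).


0.1597

M = AᵀA = [40331716/68145025 19354032/13629005; 19354032/13629005 9290368/2725801]. tr(M)=1612964/403225, det(M)=256/403225
char-poly roots: 4 and 64/403225
κ_2(A) = √(λ_max/λ_min) = √(4 / (64/403225)) = 158.7500
worst-case relative error ≤ 158.7500 × 1/994 = 0.1597


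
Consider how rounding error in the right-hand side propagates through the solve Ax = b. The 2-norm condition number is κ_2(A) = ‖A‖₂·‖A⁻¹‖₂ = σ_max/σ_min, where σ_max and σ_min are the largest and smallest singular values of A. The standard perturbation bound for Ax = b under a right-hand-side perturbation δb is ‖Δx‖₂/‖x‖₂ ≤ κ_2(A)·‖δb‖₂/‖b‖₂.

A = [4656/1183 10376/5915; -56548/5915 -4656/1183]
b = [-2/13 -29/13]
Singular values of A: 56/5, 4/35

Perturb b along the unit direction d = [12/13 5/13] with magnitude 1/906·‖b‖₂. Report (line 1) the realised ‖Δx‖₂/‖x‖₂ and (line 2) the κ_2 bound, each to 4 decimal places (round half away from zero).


largest singular value 56/5, smallest 4/35
condition number: (56/5) ÷ (4/35) = 98.0000
worst-case relative error ≤ 98.0000 × 1/906 = 0.1082
solve Ax = b  →  x = [3.5302 -8.0082]
‖b‖₂ = 2.2361 and ‖x‖₂ = 8.7518
δb = ε·‖b‖·d = [0.0023 0.0009]; solving A·Δx = δb gives ‖Δx‖ = 0.0216
dividing the unrounded norms, ‖Δx‖/‖x‖ = 0.0025
tightness: 0.0025 against a bound of 0.1082 (unrounded ratio ≈ 0.0228)

0.0025
0.1082


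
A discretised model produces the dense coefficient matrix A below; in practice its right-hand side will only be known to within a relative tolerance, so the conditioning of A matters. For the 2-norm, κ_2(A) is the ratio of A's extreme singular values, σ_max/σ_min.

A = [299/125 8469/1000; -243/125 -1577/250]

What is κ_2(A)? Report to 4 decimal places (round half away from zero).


88.0000

AᵀA = [5938/625 162603/5000; 162603/5000 4460593/40000]; tr = 7745/64, det = 121/64
eigenvalues of AᵀA: λ = (tr ± √(tr²−4·det))/2 = 121, 1/64
κ = σ_max/σ_min = 11/(1/8) = 88.0000
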